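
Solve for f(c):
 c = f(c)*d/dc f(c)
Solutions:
 f(c) = -sqrt(C1 + c^2)
 f(c) = sqrt(C1 + c^2)


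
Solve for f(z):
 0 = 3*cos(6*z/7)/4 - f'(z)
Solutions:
 f(z) = C1 + 7*sin(6*z/7)/8


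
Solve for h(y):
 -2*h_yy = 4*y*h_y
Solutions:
 h(y) = C1 + C2*erf(y)


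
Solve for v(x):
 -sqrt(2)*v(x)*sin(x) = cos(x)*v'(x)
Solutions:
 v(x) = C1*cos(x)^(sqrt(2))


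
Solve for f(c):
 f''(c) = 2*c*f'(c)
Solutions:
 f(c) = C1 + C2*erfi(c)


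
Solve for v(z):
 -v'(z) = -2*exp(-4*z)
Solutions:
 v(z) = C1 - exp(-4*z)/2


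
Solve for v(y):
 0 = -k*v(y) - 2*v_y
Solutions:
 v(y) = C1*exp(-k*y/2)


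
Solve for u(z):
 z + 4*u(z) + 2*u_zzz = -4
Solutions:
 u(z) = C3*exp(-2^(1/3)*z) - z/4 + (C1*sin(2^(1/3)*sqrt(3)*z/2) + C2*cos(2^(1/3)*sqrt(3)*z/2))*exp(2^(1/3)*z/2) - 1


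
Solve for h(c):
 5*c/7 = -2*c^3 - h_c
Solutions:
 h(c) = C1 - c^4/2 - 5*c^2/14


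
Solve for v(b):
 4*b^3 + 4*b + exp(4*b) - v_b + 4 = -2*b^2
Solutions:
 v(b) = C1 + b^4 + 2*b^3/3 + 2*b^2 + 4*b + exp(4*b)/4


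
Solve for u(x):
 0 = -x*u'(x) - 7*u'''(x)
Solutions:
 u(x) = C1 + Integral(C2*airyai(-7^(2/3)*x/7) + C3*airybi(-7^(2/3)*x/7), x)


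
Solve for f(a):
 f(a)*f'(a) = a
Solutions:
 f(a) = -sqrt(C1 + a^2)
 f(a) = sqrt(C1 + a^2)


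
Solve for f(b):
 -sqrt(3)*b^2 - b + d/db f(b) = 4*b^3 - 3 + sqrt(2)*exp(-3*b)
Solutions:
 f(b) = C1 + b^4 + sqrt(3)*b^3/3 + b^2/2 - 3*b - sqrt(2)*exp(-3*b)/3


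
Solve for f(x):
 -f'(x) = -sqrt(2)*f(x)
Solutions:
 f(x) = C1*exp(sqrt(2)*x)


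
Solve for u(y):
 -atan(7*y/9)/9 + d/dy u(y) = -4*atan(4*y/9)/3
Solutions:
 u(y) = C1 - 4*y*atan(4*y/9)/3 + y*atan(7*y/9)/9 + 3*log(16*y^2 + 81)/2 - log(49*y^2 + 81)/14


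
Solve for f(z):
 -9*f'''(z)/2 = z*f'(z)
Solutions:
 f(z) = C1 + Integral(C2*airyai(-6^(1/3)*z/3) + C3*airybi(-6^(1/3)*z/3), z)


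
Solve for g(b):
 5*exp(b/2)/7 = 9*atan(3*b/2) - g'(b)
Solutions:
 g(b) = C1 + 9*b*atan(3*b/2) - 10*exp(b/2)/7 - 3*log(9*b^2 + 4)


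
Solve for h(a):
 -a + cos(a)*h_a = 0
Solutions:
 h(a) = C1 + Integral(a/cos(a), a)


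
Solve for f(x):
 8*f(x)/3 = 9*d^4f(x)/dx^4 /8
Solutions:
 f(x) = C1*exp(-2*sqrt(2)*3^(1/4)*x/3) + C2*exp(2*sqrt(2)*3^(1/4)*x/3) + C3*sin(2*sqrt(2)*3^(1/4)*x/3) + C4*cos(2*sqrt(2)*3^(1/4)*x/3)


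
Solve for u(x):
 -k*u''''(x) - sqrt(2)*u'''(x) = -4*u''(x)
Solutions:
 u(x) = C1 + C2*x + C3*exp(sqrt(2)*x*(sqrt(8*k + 1) - 1)/(2*k)) + C4*exp(-sqrt(2)*x*(sqrt(8*k + 1) + 1)/(2*k))


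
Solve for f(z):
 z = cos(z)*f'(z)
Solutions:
 f(z) = C1 + Integral(z/cos(z), z)


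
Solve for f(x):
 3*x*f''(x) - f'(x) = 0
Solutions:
 f(x) = C1 + C2*x^(4/3)


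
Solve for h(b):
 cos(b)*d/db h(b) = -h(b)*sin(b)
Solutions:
 h(b) = C1*cos(b)


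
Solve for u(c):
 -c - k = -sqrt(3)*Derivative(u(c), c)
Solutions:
 u(c) = C1 + sqrt(3)*c^2/6 + sqrt(3)*c*k/3


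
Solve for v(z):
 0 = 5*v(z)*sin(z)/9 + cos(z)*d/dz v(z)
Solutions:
 v(z) = C1*cos(z)^(5/9)


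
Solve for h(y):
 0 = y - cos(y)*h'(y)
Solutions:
 h(y) = C1 + Integral(y/cos(y), y)


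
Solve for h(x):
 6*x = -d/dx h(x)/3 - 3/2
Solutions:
 h(x) = C1 - 9*x^2 - 9*x/2


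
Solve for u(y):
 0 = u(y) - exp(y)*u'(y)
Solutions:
 u(y) = C1*exp(-exp(-y))


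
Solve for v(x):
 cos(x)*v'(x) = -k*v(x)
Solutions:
 v(x) = C1*exp(k*(log(sin(x) - 1) - log(sin(x) + 1))/2)


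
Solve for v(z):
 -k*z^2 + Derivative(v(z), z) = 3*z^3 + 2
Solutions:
 v(z) = C1 + k*z^3/3 + 3*z^4/4 + 2*z


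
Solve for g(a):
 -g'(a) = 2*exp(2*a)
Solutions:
 g(a) = C1 - exp(2*a)


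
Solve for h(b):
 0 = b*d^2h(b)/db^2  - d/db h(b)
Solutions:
 h(b) = C1 + C2*b^2


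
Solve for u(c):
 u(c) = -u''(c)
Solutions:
 u(c) = C1*sin(c) + C2*cos(c)


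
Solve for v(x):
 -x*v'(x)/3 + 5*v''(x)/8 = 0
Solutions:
 v(x) = C1 + C2*erfi(2*sqrt(15)*x/15)


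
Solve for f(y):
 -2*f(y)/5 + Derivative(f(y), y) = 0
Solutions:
 f(y) = C1*exp(2*y/5)


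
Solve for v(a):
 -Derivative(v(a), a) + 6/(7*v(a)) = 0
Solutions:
 v(a) = -sqrt(C1 + 84*a)/7
 v(a) = sqrt(C1 + 84*a)/7


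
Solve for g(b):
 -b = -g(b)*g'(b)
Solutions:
 g(b) = -sqrt(C1 + b^2)
 g(b) = sqrt(C1 + b^2)


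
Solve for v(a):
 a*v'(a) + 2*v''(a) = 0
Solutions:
 v(a) = C1 + C2*erf(a/2)


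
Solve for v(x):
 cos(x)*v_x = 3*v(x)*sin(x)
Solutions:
 v(x) = C1/cos(x)^3


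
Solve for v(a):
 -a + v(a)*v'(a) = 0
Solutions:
 v(a) = -sqrt(C1 + a^2)
 v(a) = sqrt(C1 + a^2)


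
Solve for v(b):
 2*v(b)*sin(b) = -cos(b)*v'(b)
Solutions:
 v(b) = C1*cos(b)^2


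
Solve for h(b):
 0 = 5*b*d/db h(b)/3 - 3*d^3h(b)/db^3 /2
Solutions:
 h(b) = C1 + Integral(C2*airyai(30^(1/3)*b/3) + C3*airybi(30^(1/3)*b/3), b)


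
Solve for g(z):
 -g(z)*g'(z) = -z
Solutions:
 g(z) = -sqrt(C1 + z^2)
 g(z) = sqrt(C1 + z^2)


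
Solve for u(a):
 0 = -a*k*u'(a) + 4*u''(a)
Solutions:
 u(a) = Piecewise((-sqrt(2)*sqrt(pi)*C1*erf(sqrt(2)*a*sqrt(-k)/4)/sqrt(-k) - C2, (k > 0) | (k < 0)), (-C1*a - C2, True))


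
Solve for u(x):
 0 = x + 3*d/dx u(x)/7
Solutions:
 u(x) = C1 - 7*x^2/6


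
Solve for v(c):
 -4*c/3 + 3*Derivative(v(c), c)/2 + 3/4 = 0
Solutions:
 v(c) = C1 + 4*c^2/9 - c/2


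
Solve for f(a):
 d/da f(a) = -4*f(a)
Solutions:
 f(a) = C1*exp(-4*a)


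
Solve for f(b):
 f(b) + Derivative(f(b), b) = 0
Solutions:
 f(b) = C1*exp(-b)


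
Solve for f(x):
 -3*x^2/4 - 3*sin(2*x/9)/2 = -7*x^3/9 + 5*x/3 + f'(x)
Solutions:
 f(x) = C1 + 7*x^4/36 - x^3/4 - 5*x^2/6 + 27*cos(2*x/9)/4


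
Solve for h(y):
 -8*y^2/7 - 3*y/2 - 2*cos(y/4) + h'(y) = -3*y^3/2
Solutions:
 h(y) = C1 - 3*y^4/8 + 8*y^3/21 + 3*y^2/4 + 8*sin(y/4)


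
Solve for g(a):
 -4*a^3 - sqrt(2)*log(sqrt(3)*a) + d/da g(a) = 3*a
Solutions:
 g(a) = C1 + a^4 + 3*a^2/2 + sqrt(2)*a*log(a) - sqrt(2)*a + sqrt(2)*a*log(3)/2


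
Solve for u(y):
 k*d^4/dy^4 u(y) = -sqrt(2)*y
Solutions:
 u(y) = C1 + C2*y + C3*y^2 + C4*y^3 - sqrt(2)*y^5/(120*k)


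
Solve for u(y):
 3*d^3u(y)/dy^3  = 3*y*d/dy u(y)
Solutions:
 u(y) = C1 + Integral(C2*airyai(y) + C3*airybi(y), y)


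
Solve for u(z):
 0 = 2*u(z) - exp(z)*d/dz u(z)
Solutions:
 u(z) = C1*exp(-2*exp(-z))


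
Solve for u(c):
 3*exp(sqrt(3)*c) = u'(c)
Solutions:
 u(c) = C1 + sqrt(3)*exp(sqrt(3)*c)


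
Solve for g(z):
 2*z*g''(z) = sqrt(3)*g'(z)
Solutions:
 g(z) = C1 + C2*z^(sqrt(3)/2 + 1)


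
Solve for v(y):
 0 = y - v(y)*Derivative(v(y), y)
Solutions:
 v(y) = -sqrt(C1 + y^2)
 v(y) = sqrt(C1 + y^2)


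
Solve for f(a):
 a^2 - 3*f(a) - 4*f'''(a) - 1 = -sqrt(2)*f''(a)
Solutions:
 f(a) = C1*exp(a*(2^(2/3)/(-sqrt(2) + sqrt(-2 + (324 - sqrt(2))^2) + 324)^(1/3) + 2*sqrt(2) + 2^(1/3)*(-sqrt(2) + sqrt(-2 + (324 - sqrt(2))^2) + 324)^(1/3))/24)*sin(2^(1/3)*sqrt(3)*a*(-(-sqrt(2) + sqrt(-2 + (324 - sqrt(2))^2) + 324)^(1/3) + 2^(1/3)/(-sqrt(2) + sqrt(-2 + (324 - sqrt(2))^2) + 324)^(1/3))/24) + C2*exp(a*(2^(2/3)/(-sqrt(2) + sqrt(-2 + (324 - sqrt(2))^2) + 324)^(1/3) + 2*sqrt(2) + 2^(1/3)*(-sqrt(2) + sqrt(-2 + (324 - sqrt(2))^2) + 324)^(1/3))/24)*cos(2^(1/3)*sqrt(3)*a*(-(-sqrt(2) + sqrt(-2 + (324 - sqrt(2))^2) + 324)^(1/3) + 2^(1/3)/(-sqrt(2) + sqrt(-2 + (324 - sqrt(2))^2) + 324)^(1/3))/24) + C3*exp(a*(-2^(1/3)*(-sqrt(2) + sqrt(-2 + (324 - sqrt(2))^2) + 324)^(1/3) - 2^(2/3)/(-sqrt(2) + sqrt(-2 + (324 - sqrt(2))^2) + 324)^(1/3) + sqrt(2))/12) + a^2/3 - 1/3 + 2*sqrt(2)/9


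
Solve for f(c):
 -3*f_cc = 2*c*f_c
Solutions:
 f(c) = C1 + C2*erf(sqrt(3)*c/3)


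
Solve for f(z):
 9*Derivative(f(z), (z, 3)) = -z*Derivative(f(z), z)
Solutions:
 f(z) = C1 + Integral(C2*airyai(-3^(1/3)*z/3) + C3*airybi(-3^(1/3)*z/3), z)


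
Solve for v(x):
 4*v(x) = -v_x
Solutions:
 v(x) = C1*exp(-4*x)


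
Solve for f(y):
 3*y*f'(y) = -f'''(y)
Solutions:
 f(y) = C1 + Integral(C2*airyai(-3^(1/3)*y) + C3*airybi(-3^(1/3)*y), y)


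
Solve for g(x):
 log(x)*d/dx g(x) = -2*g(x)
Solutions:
 g(x) = C1*exp(-2*li(x))


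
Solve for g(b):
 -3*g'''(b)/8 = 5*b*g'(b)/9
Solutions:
 g(b) = C1 + Integral(C2*airyai(-2*5^(1/3)*b/3) + C3*airybi(-2*5^(1/3)*b/3), b)


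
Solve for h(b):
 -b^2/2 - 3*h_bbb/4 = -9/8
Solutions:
 h(b) = C1 + C2*b + C3*b^2 - b^5/90 + b^3/4


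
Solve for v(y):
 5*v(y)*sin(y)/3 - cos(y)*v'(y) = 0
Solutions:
 v(y) = C1/cos(y)^(5/3)


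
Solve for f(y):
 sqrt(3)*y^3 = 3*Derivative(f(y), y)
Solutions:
 f(y) = C1 + sqrt(3)*y^4/12


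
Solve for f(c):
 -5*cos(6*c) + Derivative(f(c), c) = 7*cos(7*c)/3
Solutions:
 f(c) = C1 + 5*sin(6*c)/6 + sin(7*c)/3


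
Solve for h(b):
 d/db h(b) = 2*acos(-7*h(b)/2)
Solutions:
 Integral(1/acos(-7*_y/2), (_y, h(b))) = C1 + 2*b


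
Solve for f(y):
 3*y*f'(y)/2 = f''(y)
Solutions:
 f(y) = C1 + C2*erfi(sqrt(3)*y/2)


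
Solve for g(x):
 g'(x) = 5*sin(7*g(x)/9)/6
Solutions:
 -5*x/6 + 9*log(cos(7*g(x)/9) - 1)/14 - 9*log(cos(7*g(x)/9) + 1)/14 = C1


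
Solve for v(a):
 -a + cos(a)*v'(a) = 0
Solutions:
 v(a) = C1 + Integral(a/cos(a), a)


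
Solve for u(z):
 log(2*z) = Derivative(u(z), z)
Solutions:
 u(z) = C1 + z*log(z) - z + z*log(2)


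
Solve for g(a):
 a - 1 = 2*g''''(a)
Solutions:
 g(a) = C1 + C2*a + C3*a^2 + C4*a^3 + a^5/240 - a^4/48


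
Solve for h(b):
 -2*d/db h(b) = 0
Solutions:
 h(b) = C1


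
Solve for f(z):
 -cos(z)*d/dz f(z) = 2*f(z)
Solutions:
 f(z) = C1*(sin(z) - 1)/(sin(z) + 1)


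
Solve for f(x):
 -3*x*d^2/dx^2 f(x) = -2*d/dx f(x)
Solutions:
 f(x) = C1 + C2*x^(5/3)


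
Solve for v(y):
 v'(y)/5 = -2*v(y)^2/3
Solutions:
 v(y) = 3/(C1 + 10*y)


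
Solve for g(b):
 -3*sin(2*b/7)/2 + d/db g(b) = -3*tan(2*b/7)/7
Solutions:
 g(b) = C1 + 3*log(cos(2*b/7))/2 - 21*cos(2*b/7)/4


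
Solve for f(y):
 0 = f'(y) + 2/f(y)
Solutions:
 f(y) = -sqrt(C1 - 4*y)
 f(y) = sqrt(C1 - 4*y)


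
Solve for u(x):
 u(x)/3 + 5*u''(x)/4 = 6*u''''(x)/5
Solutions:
 u(x) = C1*exp(-sqrt(3)*x*sqrt(25 + sqrt(1265))/12) + C2*exp(sqrt(3)*x*sqrt(25 + sqrt(1265))/12) + C3*sin(sqrt(3)*x*sqrt(-25 + sqrt(1265))/12) + C4*cos(sqrt(3)*x*sqrt(-25 + sqrt(1265))/12)


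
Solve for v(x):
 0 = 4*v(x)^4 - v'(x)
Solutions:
 v(x) = (-1/(C1 + 12*x))^(1/3)
 v(x) = (-1/(C1 + 4*x))^(1/3)*(-3^(2/3) - 3*3^(1/6)*I)/6
 v(x) = (-1/(C1 + 4*x))^(1/3)*(-3^(2/3) + 3*3^(1/6)*I)/6


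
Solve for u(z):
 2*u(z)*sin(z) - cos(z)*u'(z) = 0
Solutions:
 u(z) = C1/cos(z)^2


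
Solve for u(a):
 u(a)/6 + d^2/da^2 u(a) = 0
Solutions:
 u(a) = C1*sin(sqrt(6)*a/6) + C2*cos(sqrt(6)*a/6)


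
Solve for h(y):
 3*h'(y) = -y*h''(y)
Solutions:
 h(y) = C1 + C2/y^2


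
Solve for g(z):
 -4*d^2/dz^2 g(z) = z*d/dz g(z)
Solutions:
 g(z) = C1 + C2*erf(sqrt(2)*z/4)


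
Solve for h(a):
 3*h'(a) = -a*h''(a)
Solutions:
 h(a) = C1 + C2/a^2


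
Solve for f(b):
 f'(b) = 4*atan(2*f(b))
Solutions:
 Integral(1/atan(2*_y), (_y, f(b))) = C1 + 4*b


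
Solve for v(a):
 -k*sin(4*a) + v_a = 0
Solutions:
 v(a) = C1 - k*cos(4*a)/4


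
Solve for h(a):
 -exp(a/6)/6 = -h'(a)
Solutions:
 h(a) = C1 + exp(a/6)


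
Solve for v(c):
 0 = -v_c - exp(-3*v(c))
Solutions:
 v(c) = log(C1 - 3*c)/3
 v(c) = log((-3^(1/3) - 3^(5/6)*I)*(C1 - c)^(1/3)/2)
 v(c) = log((-3^(1/3) + 3^(5/6)*I)*(C1 - c)^(1/3)/2)


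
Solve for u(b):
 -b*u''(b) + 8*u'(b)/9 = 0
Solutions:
 u(b) = C1 + C2*b^(17/9)


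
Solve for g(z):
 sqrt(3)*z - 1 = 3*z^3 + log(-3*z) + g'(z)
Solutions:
 g(z) = C1 - 3*z^4/4 + sqrt(3)*z^2/2 - z*log(-z) - z*log(3)


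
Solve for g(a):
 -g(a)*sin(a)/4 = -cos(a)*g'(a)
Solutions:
 g(a) = C1/cos(a)^(1/4)


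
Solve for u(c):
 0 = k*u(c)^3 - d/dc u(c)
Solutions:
 u(c) = -sqrt(2)*sqrt(-1/(C1 + c*k))/2
 u(c) = sqrt(2)*sqrt(-1/(C1 + c*k))/2


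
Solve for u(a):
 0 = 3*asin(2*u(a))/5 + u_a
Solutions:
 Integral(1/asin(2*_y), (_y, u(a))) = C1 - 3*a/5


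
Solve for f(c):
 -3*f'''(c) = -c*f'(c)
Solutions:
 f(c) = C1 + Integral(C2*airyai(3^(2/3)*c/3) + C3*airybi(3^(2/3)*c/3), c)


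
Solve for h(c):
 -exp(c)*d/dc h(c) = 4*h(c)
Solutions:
 h(c) = C1*exp(4*exp(-c))


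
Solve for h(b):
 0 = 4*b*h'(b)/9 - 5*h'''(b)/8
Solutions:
 h(b) = C1 + Integral(C2*airyai(2*2^(2/3)*75^(1/3)*b/15) + C3*airybi(2*2^(2/3)*75^(1/3)*b/15), b)


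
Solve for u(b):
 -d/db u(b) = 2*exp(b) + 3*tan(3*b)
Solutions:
 u(b) = C1 - 2*exp(b) + log(cos(3*b))


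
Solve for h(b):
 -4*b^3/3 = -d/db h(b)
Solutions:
 h(b) = C1 + b^4/3


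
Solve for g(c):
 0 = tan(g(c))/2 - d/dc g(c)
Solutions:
 g(c) = pi - asin(C1*exp(c/2))
 g(c) = asin(C1*exp(c/2))


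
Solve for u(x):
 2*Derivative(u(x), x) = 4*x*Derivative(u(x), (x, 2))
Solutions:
 u(x) = C1 + C2*x^(3/2)


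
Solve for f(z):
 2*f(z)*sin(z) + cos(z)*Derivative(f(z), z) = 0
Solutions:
 f(z) = C1*cos(z)^2


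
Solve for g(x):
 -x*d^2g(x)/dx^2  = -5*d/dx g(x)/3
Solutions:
 g(x) = C1 + C2*x^(8/3)


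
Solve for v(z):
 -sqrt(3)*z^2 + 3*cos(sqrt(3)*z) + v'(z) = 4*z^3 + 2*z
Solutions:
 v(z) = C1 + z^4 + sqrt(3)*z^3/3 + z^2 - sqrt(3)*sin(sqrt(3)*z)


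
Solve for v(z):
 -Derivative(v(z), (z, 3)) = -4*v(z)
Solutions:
 v(z) = C3*exp(2^(2/3)*z) + (C1*sin(2^(2/3)*sqrt(3)*z/2) + C2*cos(2^(2/3)*sqrt(3)*z/2))*exp(-2^(2/3)*z/2)


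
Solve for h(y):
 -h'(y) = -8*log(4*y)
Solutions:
 h(y) = C1 + 8*y*log(y) - 8*y + y*log(65536)


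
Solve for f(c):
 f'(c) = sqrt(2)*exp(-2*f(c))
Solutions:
 f(c) = log(-sqrt(C1 + 2*sqrt(2)*c))
 f(c) = log(C1 + 2*sqrt(2)*c)/2


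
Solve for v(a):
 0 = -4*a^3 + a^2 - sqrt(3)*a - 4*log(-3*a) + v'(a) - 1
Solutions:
 v(a) = C1 + a^4 - a^3/3 + sqrt(3)*a^2/2 + 4*a*log(-a) + a*(-3 + 4*log(3))


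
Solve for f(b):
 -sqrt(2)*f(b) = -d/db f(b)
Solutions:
 f(b) = C1*exp(sqrt(2)*b)


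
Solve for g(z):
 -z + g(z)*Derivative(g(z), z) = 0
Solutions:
 g(z) = -sqrt(C1 + z^2)
 g(z) = sqrt(C1 + z^2)


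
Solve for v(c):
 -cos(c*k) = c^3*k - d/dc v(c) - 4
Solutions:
 v(c) = C1 + c^4*k/4 - 4*c + sin(c*k)/k


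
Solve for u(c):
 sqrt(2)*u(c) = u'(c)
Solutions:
 u(c) = C1*exp(sqrt(2)*c)


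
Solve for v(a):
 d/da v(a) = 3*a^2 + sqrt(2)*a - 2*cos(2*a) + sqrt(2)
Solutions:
 v(a) = C1 + a^3 + sqrt(2)*a^2/2 + sqrt(2)*a - sin(2*a)


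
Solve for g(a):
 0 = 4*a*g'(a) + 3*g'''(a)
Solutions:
 g(a) = C1 + Integral(C2*airyai(-6^(2/3)*a/3) + C3*airybi(-6^(2/3)*a/3), a)


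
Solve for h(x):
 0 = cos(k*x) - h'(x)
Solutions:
 h(x) = C1 + sin(k*x)/k


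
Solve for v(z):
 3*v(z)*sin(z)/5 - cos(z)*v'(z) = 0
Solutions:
 v(z) = C1/cos(z)^(3/5)


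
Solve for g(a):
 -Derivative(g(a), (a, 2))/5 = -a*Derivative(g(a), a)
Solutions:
 g(a) = C1 + C2*erfi(sqrt(10)*a/2)


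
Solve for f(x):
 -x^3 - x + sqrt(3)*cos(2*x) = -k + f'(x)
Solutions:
 f(x) = C1 + k*x - x^4/4 - x^2/2 + sqrt(3)*sin(2*x)/2


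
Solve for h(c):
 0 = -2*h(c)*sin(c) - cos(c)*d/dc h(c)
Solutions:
 h(c) = C1*cos(c)^2


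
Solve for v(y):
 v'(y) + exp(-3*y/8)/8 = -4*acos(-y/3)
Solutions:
 v(y) = C1 - 4*y*acos(-y/3) - 4*sqrt(9 - y^2) + exp(-3*y/8)/3


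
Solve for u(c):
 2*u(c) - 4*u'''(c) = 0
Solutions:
 u(c) = C3*exp(2^(2/3)*c/2) + (C1*sin(2^(2/3)*sqrt(3)*c/4) + C2*cos(2^(2/3)*sqrt(3)*c/4))*exp(-2^(2/3)*c/4)


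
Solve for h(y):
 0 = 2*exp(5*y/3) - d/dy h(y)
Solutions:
 h(y) = C1 + 6*exp(5*y/3)/5


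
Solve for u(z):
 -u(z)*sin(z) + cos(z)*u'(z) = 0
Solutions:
 u(z) = C1/cos(z)


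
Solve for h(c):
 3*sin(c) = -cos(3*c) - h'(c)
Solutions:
 h(c) = C1 - sin(3*c)/3 + 3*cos(c)


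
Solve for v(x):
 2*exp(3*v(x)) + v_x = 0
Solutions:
 v(x) = log((-3^(2/3) - 3*3^(1/6)*I)*(1/(C1 + 2*x))^(1/3)/6)
 v(x) = log((-3^(2/3) + 3*3^(1/6)*I)*(1/(C1 + 2*x))^(1/3)/6)
 v(x) = log(1/(C1 + 6*x))/3


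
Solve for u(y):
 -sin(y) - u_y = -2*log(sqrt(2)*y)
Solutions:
 u(y) = C1 + 2*y*log(y) - 2*y + y*log(2) + cos(y)


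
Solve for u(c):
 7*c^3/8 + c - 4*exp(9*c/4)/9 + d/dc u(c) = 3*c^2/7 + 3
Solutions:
 u(c) = C1 - 7*c^4/32 + c^3/7 - c^2/2 + 3*c + 16*exp(9*c/4)/81


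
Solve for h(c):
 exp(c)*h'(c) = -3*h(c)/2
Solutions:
 h(c) = C1*exp(3*exp(-c)/2)


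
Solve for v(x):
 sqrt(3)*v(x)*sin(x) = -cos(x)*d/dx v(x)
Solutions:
 v(x) = C1*cos(x)^(sqrt(3))


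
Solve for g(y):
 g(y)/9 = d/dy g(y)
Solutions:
 g(y) = C1*exp(y/9)


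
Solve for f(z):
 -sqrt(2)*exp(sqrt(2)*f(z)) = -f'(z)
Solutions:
 f(z) = sqrt(2)*(2*log(-1/(C1 + sqrt(2)*z)) - log(2))/4


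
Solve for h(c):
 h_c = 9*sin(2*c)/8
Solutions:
 h(c) = C1 - 9*cos(2*c)/16


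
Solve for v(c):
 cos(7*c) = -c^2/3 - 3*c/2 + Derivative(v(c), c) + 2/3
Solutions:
 v(c) = C1 + c^3/9 + 3*c^2/4 - 2*c/3 + sin(7*c)/7


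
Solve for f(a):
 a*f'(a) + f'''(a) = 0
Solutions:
 f(a) = C1 + Integral(C2*airyai(-a) + C3*airybi(-a), a)


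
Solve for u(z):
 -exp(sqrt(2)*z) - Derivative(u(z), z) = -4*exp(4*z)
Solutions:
 u(z) = C1 + exp(4*z) - sqrt(2)*exp(sqrt(2)*z)/2


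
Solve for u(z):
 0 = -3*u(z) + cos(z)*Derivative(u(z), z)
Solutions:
 u(z) = C1*(sin(z) + 1)^(3/2)/(sin(z) - 1)^(3/2)


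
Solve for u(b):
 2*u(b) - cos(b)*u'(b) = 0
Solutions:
 u(b) = C1*(sin(b) + 1)/(sin(b) - 1)


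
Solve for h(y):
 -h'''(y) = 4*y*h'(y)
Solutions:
 h(y) = C1 + Integral(C2*airyai(-2^(2/3)*y) + C3*airybi(-2^(2/3)*y), y)


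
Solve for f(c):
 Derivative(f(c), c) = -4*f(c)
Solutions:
 f(c) = C1*exp(-4*c)


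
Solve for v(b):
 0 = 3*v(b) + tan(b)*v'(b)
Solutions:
 v(b) = C1/sin(b)^3


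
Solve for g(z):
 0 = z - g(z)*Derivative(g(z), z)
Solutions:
 g(z) = -sqrt(C1 + z^2)
 g(z) = sqrt(C1 + z^2)


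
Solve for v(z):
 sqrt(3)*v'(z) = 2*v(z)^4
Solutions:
 v(z) = (-1/(C1 + 2*sqrt(3)*z))^(1/3)
 v(z) = (-1/(C1 + 2*sqrt(3)*z))^(1/3)*(-1 - sqrt(3)*I)/2
 v(z) = (-1/(C1 + 2*sqrt(3)*z))^(1/3)*(-1 + sqrt(3)*I)/2


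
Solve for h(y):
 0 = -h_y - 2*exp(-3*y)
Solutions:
 h(y) = C1 + 2*exp(-3*y)/3


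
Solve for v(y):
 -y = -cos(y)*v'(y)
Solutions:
 v(y) = C1 + Integral(y/cos(y), y)


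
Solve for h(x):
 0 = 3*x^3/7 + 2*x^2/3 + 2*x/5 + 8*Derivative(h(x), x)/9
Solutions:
 h(x) = C1 - 27*x^4/224 - x^3/4 - 9*x^2/40


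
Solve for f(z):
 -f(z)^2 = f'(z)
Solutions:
 f(z) = 1/(C1 + z)


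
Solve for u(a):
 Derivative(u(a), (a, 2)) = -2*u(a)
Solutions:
 u(a) = C1*sin(sqrt(2)*a) + C2*cos(sqrt(2)*a)


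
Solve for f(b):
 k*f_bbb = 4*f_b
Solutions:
 f(b) = C1 + C2*exp(-2*b*sqrt(1/k)) + C3*exp(2*b*sqrt(1/k))


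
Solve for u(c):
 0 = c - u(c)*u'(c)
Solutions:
 u(c) = -sqrt(C1 + c^2)
 u(c) = sqrt(C1 + c^2)


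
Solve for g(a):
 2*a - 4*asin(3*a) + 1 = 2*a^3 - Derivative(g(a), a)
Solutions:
 g(a) = C1 + a^4/2 - a^2 + 4*a*asin(3*a) - a + 4*sqrt(1 - 9*a^2)/3


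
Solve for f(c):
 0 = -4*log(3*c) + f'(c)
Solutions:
 f(c) = C1 + 4*c*log(c) - 4*c + c*log(81)


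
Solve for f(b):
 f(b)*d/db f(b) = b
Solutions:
 f(b) = -sqrt(C1 + b^2)
 f(b) = sqrt(C1 + b^2)


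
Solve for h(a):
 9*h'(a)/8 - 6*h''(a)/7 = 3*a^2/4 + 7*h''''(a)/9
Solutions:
 h(a) = C1 + C2*exp(-3*2^(1/3)*a*(-16/(147 + sqrt(23657))^(1/3) + 2^(1/3)*(147 + sqrt(23657))^(1/3))/56)*sin(3*2^(1/3)*sqrt(3)*a*(16/(147 + sqrt(23657))^(1/3) + 2^(1/3)*(147 + sqrt(23657))^(1/3))/56) + C3*exp(-3*2^(1/3)*a*(-16/(147 + sqrt(23657))^(1/3) + 2^(1/3)*(147 + sqrt(23657))^(1/3))/56)*cos(3*2^(1/3)*sqrt(3)*a*(16/(147 + sqrt(23657))^(1/3) + 2^(1/3)*(147 + sqrt(23657))^(1/3))/56) + C4*exp(3*2^(1/3)*a*(-16/(147 + sqrt(23657))^(1/3) + 2^(1/3)*(147 + sqrt(23657))^(1/3))/28) + 2*a^3/9 + 32*a^2/63 + 1024*a/1323


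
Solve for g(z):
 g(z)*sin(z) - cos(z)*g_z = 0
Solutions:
 g(z) = C1/cos(z)


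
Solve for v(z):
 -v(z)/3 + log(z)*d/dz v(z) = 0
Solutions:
 v(z) = C1*exp(li(z)/3)


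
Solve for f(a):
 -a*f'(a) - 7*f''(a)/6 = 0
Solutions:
 f(a) = C1 + C2*erf(sqrt(21)*a/7)


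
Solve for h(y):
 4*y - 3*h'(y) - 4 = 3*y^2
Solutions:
 h(y) = C1 - y^3/3 + 2*y^2/3 - 4*y/3


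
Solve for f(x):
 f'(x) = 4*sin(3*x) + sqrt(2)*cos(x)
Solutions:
 f(x) = C1 + sqrt(2)*sin(x) - 4*cos(3*x)/3


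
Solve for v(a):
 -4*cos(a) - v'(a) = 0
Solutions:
 v(a) = C1 - 4*sin(a)


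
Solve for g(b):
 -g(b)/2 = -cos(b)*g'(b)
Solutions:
 g(b) = C1*(sin(b) + 1)^(1/4)/(sin(b) - 1)^(1/4)


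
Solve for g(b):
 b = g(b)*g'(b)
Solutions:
 g(b) = -sqrt(C1 + b^2)
 g(b) = sqrt(C1 + b^2)


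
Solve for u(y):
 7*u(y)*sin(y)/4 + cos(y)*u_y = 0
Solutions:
 u(y) = C1*cos(y)^(7/4)


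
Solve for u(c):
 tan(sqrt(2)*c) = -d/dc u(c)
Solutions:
 u(c) = C1 + sqrt(2)*log(cos(sqrt(2)*c))/2


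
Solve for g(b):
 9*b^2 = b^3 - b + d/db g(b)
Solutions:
 g(b) = C1 - b^4/4 + 3*b^3 + b^2/2


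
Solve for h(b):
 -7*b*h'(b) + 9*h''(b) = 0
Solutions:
 h(b) = C1 + C2*erfi(sqrt(14)*b/6)


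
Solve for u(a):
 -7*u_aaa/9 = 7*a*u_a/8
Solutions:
 u(a) = C1 + Integral(C2*airyai(-3^(2/3)*a/2) + C3*airybi(-3^(2/3)*a/2), a)


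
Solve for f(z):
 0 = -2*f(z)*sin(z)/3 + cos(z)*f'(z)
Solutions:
 f(z) = C1/cos(z)^(2/3)


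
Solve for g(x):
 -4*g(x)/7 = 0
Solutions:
 g(x) = 0


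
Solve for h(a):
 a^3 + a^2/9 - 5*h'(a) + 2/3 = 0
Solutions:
 h(a) = C1 + a^4/20 + a^3/135 + 2*a/15


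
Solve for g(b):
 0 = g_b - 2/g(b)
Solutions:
 g(b) = -sqrt(C1 + 4*b)
 g(b) = sqrt(C1 + 4*b)


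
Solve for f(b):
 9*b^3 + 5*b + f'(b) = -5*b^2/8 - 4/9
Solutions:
 f(b) = C1 - 9*b^4/4 - 5*b^3/24 - 5*b^2/2 - 4*b/9


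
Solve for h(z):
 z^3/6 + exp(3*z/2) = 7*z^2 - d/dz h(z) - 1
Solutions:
 h(z) = C1 - z^4/24 + 7*z^3/3 - z - 2*exp(3*z/2)/3


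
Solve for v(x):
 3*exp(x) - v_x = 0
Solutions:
 v(x) = C1 + 3*exp(x)


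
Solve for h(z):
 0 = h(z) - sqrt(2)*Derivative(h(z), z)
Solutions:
 h(z) = C1*exp(sqrt(2)*z/2)


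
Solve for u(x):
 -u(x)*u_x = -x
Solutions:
 u(x) = -sqrt(C1 + x^2)
 u(x) = sqrt(C1 + x^2)


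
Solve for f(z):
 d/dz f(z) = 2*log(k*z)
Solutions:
 f(z) = C1 + 2*z*log(k*z) - 2*z


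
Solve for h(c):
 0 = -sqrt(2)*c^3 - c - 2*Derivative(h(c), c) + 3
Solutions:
 h(c) = C1 - sqrt(2)*c^4/8 - c^2/4 + 3*c/2


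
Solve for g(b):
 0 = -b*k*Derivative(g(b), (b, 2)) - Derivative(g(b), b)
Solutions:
 g(b) = C1 + b^(((re(k) - 1)*re(k) + im(k)^2)/(re(k)^2 + im(k)^2))*(C2*sin(log(b)*Abs(im(k))/(re(k)^2 + im(k)^2)) + C3*cos(log(b)*im(k)/(re(k)^2 + im(k)^2)))


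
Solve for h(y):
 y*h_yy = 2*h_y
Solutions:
 h(y) = C1 + C2*y^3


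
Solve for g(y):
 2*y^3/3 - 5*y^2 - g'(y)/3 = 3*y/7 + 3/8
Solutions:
 g(y) = C1 + y^4/2 - 5*y^3 - 9*y^2/14 - 9*y/8


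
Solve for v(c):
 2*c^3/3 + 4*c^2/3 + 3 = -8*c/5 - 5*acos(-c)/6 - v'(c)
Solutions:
 v(c) = C1 - c^4/6 - 4*c^3/9 - 4*c^2/5 - 5*c*acos(-c)/6 - 3*c - 5*sqrt(1 - c^2)/6


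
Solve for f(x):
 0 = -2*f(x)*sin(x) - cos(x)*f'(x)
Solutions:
 f(x) = C1*cos(x)^2


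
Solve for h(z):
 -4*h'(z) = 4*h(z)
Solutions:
 h(z) = C1*exp(-z)


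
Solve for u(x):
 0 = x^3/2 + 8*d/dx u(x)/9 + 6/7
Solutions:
 u(x) = C1 - 9*x^4/64 - 27*x/28


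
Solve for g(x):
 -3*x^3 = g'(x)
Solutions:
 g(x) = C1 - 3*x^4/4


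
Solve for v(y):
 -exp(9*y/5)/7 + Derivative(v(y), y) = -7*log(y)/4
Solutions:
 v(y) = C1 - 7*y*log(y)/4 + 7*y/4 + 5*exp(9*y/5)/63


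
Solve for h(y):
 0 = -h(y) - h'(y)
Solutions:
 h(y) = C1*exp(-y)


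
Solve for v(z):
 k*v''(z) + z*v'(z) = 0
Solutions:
 v(z) = C1 + C2*sqrt(k)*erf(sqrt(2)*z*sqrt(1/k)/2)


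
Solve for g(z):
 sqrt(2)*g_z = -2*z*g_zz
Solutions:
 g(z) = C1 + C2*z^(1 - sqrt(2)/2)


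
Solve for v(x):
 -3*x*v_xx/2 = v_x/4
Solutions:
 v(x) = C1 + C2*x^(5/6)


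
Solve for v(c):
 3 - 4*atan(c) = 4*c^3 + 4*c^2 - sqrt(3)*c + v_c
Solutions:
 v(c) = C1 - c^4 - 4*c^3/3 + sqrt(3)*c^2/2 - 4*c*atan(c) + 3*c + 2*log(c^2 + 1)


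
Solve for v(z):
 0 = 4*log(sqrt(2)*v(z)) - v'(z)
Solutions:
 -Integral(1/(2*log(_y) + log(2)), (_y, v(z)))/2 = C1 - z


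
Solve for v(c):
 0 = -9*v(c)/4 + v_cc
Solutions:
 v(c) = C1*exp(-3*c/2) + C2*exp(3*c/2)


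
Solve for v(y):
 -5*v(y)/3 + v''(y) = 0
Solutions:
 v(y) = C1*exp(-sqrt(15)*y/3) + C2*exp(sqrt(15)*y/3)


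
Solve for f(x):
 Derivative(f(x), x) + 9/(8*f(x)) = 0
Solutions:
 f(x) = -sqrt(C1 - 9*x)/2
 f(x) = sqrt(C1 - 9*x)/2


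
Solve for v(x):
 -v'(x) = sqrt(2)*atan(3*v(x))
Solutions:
 Integral(1/atan(3*_y), (_y, v(x))) = C1 - sqrt(2)*x


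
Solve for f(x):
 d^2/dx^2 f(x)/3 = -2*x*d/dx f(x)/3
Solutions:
 f(x) = C1 + C2*erf(x)


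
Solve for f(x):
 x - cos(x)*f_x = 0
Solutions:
 f(x) = C1 + Integral(x/cos(x), x)


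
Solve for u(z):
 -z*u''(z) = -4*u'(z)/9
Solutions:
 u(z) = C1 + C2*z^(13/9)


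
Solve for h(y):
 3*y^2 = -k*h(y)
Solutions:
 h(y) = -3*y^2/k


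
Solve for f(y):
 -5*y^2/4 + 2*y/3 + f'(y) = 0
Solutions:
 f(y) = C1 + 5*y^3/12 - y^2/3


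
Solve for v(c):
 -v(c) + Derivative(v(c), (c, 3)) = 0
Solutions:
 v(c) = C3*exp(c) + (C1*sin(sqrt(3)*c/2) + C2*cos(sqrt(3)*c/2))*exp(-c/2)


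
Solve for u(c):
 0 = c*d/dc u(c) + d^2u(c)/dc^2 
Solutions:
 u(c) = C1 + C2*erf(sqrt(2)*c/2)


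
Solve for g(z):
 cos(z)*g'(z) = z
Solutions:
 g(z) = C1 + Integral(z/cos(z), z)


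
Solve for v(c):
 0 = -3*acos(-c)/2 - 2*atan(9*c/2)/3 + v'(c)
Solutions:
 v(c) = C1 + 3*c*acos(-c)/2 + 2*c*atan(9*c/2)/3 + 3*sqrt(1 - c^2)/2 - 2*log(81*c^2 + 4)/27


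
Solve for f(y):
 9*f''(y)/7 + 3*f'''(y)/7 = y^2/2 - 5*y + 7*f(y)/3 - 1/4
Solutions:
 f(y) = C1*exp(-y*(18^(1/3)/(2*(7*sqrt(13) + 31)^(1/3)) + 12^(1/3)*(7*sqrt(13) + 31)^(1/3)/12 + 1))*sin(2^(1/3)*3^(1/6)*y*(-2^(1/3)*3^(2/3)*(7*sqrt(13) + 31)^(1/3) + 18/(7*sqrt(13) + 31)^(1/3))/12) + C2*exp(-y*(18^(1/3)/(2*(7*sqrt(13) + 31)^(1/3)) + 12^(1/3)*(7*sqrt(13) + 31)^(1/3)/12 + 1))*cos(2^(1/3)*3^(1/6)*y*(-2^(1/3)*3^(2/3)*(7*sqrt(13) + 31)^(1/3) + 18/(7*sqrt(13) + 31)^(1/3))/12) + C3*exp(y*(-1 + 18^(1/3)/(7*sqrt(13) + 31)^(1/3) + 12^(1/3)*(7*sqrt(13) + 31)^(1/3)/6)) - 3*y^2/14 + 15*y/7 - 177/1372


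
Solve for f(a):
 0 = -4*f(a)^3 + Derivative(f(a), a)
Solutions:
 f(a) = -sqrt(2)*sqrt(-1/(C1 + 4*a))/2
 f(a) = sqrt(2)*sqrt(-1/(C1 + 4*a))/2


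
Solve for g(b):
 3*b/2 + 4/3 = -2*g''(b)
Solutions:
 g(b) = C1 + C2*b - b^3/8 - b^2/3


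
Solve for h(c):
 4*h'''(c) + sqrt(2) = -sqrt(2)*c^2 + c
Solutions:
 h(c) = C1 + C2*c + C3*c^2 - sqrt(2)*c^5/240 + c^4/96 - sqrt(2)*c^3/24


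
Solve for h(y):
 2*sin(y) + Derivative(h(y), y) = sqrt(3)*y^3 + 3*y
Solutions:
 h(y) = C1 + sqrt(3)*y^4/4 + 3*y^2/2 + 2*cos(y)


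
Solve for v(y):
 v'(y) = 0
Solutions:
 v(y) = C1


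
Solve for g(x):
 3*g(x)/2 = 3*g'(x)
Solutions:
 g(x) = C1*exp(x/2)


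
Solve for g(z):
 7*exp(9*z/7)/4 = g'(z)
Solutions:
 g(z) = C1 + 49*exp(9*z/7)/36


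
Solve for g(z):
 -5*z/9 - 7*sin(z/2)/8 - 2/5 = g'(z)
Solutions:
 g(z) = C1 - 5*z^2/18 - 2*z/5 + 7*cos(z/2)/4


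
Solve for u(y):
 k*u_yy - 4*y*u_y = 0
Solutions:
 u(y) = C1 + C2*erf(sqrt(2)*y*sqrt(-1/k))/sqrt(-1/k)


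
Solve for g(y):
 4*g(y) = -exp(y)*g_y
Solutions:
 g(y) = C1*exp(4*exp(-y))


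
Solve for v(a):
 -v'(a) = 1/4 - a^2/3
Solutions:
 v(a) = C1 + a^3/9 - a/4


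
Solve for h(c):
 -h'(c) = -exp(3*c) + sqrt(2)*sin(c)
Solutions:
 h(c) = C1 + exp(3*c)/3 + sqrt(2)*cos(c)


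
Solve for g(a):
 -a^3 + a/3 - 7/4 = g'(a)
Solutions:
 g(a) = C1 - a^4/4 + a^2/6 - 7*a/4


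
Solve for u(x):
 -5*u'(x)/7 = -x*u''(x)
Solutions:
 u(x) = C1 + C2*x^(12/7)


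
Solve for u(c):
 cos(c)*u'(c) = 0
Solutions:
 u(c) = C1


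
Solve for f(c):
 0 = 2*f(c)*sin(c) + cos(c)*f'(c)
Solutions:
 f(c) = C1*cos(c)^2


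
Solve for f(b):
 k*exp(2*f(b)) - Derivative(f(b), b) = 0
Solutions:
 f(b) = log(-sqrt(-1/(C1 + b*k))) - log(2)/2
 f(b) = log(-1/(C1 + b*k))/2 - log(2)/2


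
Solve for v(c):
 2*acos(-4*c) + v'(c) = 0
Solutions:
 v(c) = C1 - 2*c*acos(-4*c) - sqrt(1 - 16*c^2)/2


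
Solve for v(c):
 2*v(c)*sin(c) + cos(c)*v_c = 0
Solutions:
 v(c) = C1*cos(c)^2


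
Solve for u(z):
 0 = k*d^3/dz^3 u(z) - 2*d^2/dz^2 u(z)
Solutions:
 u(z) = C1 + C2*z + C3*exp(2*z/k)


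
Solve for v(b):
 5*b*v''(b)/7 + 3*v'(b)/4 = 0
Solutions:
 v(b) = C1 + C2/b^(1/20)


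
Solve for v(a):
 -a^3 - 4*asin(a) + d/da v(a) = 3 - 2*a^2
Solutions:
 v(a) = C1 + a^4/4 - 2*a^3/3 + 4*a*asin(a) + 3*a + 4*sqrt(1 - a^2)


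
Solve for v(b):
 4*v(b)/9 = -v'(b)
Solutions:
 v(b) = C1*exp(-4*b/9)


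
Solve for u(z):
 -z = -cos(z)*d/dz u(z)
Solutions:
 u(z) = C1 + Integral(z/cos(z), z)


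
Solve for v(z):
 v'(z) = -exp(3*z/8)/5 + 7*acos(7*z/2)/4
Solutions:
 v(z) = C1 + 7*z*acos(7*z/2)/4 - sqrt(4 - 49*z^2)/4 - 8*exp(3*z/8)/15


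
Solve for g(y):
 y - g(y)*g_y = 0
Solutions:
 g(y) = -sqrt(C1 + y^2)
 g(y) = sqrt(C1 + y^2)


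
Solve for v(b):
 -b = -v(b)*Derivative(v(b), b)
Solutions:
 v(b) = -sqrt(C1 + b^2)
 v(b) = sqrt(C1 + b^2)


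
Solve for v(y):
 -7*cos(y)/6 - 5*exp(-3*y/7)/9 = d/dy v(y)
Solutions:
 v(y) = C1 - 7*sin(y)/6 + 35*exp(-3*y/7)/27


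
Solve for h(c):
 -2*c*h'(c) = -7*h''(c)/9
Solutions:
 h(c) = C1 + C2*erfi(3*sqrt(7)*c/7)


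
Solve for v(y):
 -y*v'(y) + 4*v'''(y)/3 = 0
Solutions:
 v(y) = C1 + Integral(C2*airyai(6^(1/3)*y/2) + C3*airybi(6^(1/3)*y/2), y)


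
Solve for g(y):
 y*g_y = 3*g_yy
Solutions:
 g(y) = C1 + C2*erfi(sqrt(6)*y/6)


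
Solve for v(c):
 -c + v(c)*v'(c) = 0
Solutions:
 v(c) = -sqrt(C1 + c^2)
 v(c) = sqrt(C1 + c^2)


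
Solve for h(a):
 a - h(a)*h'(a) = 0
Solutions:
 h(a) = -sqrt(C1 + a^2)
 h(a) = sqrt(C1 + a^2)


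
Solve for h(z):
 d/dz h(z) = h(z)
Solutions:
 h(z) = C1*exp(z)


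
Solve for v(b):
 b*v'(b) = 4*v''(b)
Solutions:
 v(b) = C1 + C2*erfi(sqrt(2)*b/4)


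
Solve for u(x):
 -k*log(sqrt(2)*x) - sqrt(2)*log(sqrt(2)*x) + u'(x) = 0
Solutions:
 u(x) = C1 + k*x*log(x) - k*x + k*x*log(2)/2 + sqrt(2)*x*log(x) - sqrt(2)*x + sqrt(2)*x*log(2)/2


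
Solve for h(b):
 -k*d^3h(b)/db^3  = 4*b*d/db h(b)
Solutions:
 h(b) = C1 + Integral(C2*airyai(2^(2/3)*b*(-1/k)^(1/3)) + C3*airybi(2^(2/3)*b*(-1/k)^(1/3)), b)


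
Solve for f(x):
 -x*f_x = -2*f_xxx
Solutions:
 f(x) = C1 + Integral(C2*airyai(2^(2/3)*x/2) + C3*airybi(2^(2/3)*x/2), x)


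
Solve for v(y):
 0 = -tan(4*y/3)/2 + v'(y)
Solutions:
 v(y) = C1 - 3*log(cos(4*y/3))/8


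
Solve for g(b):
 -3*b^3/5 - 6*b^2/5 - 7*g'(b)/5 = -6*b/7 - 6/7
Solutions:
 g(b) = C1 - 3*b^4/28 - 2*b^3/7 + 15*b^2/49 + 30*b/49


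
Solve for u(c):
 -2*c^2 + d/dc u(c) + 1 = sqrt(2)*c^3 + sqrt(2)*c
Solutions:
 u(c) = C1 + sqrt(2)*c^4/4 + 2*c^3/3 + sqrt(2)*c^2/2 - c


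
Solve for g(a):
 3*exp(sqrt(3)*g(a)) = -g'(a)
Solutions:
 g(a) = sqrt(3)*(2*log(1/(C1 + 3*a)) - log(3))/6


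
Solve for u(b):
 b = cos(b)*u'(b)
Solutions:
 u(b) = C1 + Integral(b/cos(b), b)


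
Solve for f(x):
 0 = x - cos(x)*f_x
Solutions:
 f(x) = C1 + Integral(x/cos(x), x)


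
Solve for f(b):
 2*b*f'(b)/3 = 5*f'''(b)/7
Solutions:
 f(b) = C1 + Integral(C2*airyai(14^(1/3)*15^(2/3)*b/15) + C3*airybi(14^(1/3)*15^(2/3)*b/15), b)


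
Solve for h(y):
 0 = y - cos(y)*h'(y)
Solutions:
 h(y) = C1 + Integral(y/cos(y), y)


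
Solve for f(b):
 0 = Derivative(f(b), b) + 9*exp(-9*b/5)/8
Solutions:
 f(b) = C1 + 5*exp(-9*b/5)/8


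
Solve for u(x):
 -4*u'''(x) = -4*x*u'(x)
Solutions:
 u(x) = C1 + Integral(C2*airyai(x) + C3*airybi(x), x)


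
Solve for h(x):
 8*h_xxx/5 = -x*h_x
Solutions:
 h(x) = C1 + Integral(C2*airyai(-5^(1/3)*x/2) + C3*airybi(-5^(1/3)*x/2), x)


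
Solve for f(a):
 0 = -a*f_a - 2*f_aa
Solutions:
 f(a) = C1 + C2*erf(a/2)


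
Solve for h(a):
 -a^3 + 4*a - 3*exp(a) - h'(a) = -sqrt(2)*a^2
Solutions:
 h(a) = C1 - a^4/4 + sqrt(2)*a^3/3 + 2*a^2 - 3*exp(a)


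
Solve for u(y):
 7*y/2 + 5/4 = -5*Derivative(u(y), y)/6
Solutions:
 u(y) = C1 - 21*y^2/10 - 3*y/2


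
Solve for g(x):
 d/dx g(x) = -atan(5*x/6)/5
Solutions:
 g(x) = C1 - x*atan(5*x/6)/5 + 3*log(25*x^2 + 36)/25


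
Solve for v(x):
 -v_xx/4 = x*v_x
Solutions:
 v(x) = C1 + C2*erf(sqrt(2)*x)


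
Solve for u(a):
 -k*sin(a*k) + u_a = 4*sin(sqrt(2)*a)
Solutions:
 u(a) = C1 - 2*sqrt(2)*cos(sqrt(2)*a) - cos(a*k)


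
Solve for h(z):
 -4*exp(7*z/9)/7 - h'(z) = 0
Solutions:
 h(z) = C1 - 36*exp(7*z/9)/49


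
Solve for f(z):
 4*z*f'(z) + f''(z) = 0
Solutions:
 f(z) = C1 + C2*erf(sqrt(2)*z)


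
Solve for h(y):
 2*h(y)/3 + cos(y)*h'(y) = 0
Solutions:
 h(y) = C1*(sin(y) - 1)^(1/3)/(sin(y) + 1)^(1/3)


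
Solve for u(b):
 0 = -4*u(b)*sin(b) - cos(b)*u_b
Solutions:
 u(b) = C1*cos(b)^4


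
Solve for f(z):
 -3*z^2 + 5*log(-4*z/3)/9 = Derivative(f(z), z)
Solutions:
 f(z) = C1 - z^3 + 5*z*log(-z)/9 + 5*z*(-log(3) - 1 + 2*log(2))/9


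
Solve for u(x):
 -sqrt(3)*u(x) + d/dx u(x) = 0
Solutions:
 u(x) = C1*exp(sqrt(3)*x)


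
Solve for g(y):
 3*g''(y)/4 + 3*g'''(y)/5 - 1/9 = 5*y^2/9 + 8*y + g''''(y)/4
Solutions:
 g(y) = C1 + C2*y + C3*exp(y*(6 - sqrt(111))/5) + C4*exp(y*(6 + sqrt(111))/5) + 5*y^4/81 + 128*y^3/81 - 1406*y^2/405


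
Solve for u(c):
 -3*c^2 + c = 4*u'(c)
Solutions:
 u(c) = C1 - c^3/4 + c^2/8


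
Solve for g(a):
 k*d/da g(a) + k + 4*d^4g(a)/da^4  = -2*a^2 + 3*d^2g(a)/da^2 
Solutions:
 g(a) = C1 + C2*exp(-a*((k + sqrt(k^2 - 1))^(1/3) + (k + sqrt(k^2 - 1))^(-1/3))/2) + C3*exp(a*((k + sqrt(k^2 - 1))^(1/3)/4 - sqrt(3)*I*(k + sqrt(k^2 - 1))^(1/3)/4 - 1/((-1 + sqrt(3)*I)*(k + sqrt(k^2 - 1))^(1/3)))) + C4*exp(a*((k + sqrt(k^2 - 1))^(1/3)/4 + sqrt(3)*I*(k + sqrt(k^2 - 1))^(1/3)/4 + 1/((1 + sqrt(3)*I)*(k + sqrt(k^2 - 1))^(1/3)))) - 2*a^3/(3*k) - 6*a^2/k^2 - a - 36*a/k^3


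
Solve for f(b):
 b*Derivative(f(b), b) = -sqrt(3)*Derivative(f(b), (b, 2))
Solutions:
 f(b) = C1 + C2*erf(sqrt(2)*3^(3/4)*b/6)


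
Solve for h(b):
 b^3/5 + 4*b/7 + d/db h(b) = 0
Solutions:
 h(b) = C1 - b^4/20 - 2*b^2/7


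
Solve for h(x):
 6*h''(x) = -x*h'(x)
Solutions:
 h(x) = C1 + C2*erf(sqrt(3)*x/6)


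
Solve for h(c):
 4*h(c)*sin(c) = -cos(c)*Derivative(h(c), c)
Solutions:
 h(c) = C1*cos(c)^4


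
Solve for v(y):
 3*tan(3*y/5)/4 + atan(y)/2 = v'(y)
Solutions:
 v(y) = C1 + y*atan(y)/2 - log(y^2 + 1)/4 - 5*log(cos(3*y/5))/4


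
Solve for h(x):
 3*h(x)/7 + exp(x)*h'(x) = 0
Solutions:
 h(x) = C1*exp(3*exp(-x)/7)


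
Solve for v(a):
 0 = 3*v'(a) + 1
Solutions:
 v(a) = C1 - a/3


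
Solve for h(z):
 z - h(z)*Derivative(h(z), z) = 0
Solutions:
 h(z) = -sqrt(C1 + z^2)
 h(z) = sqrt(C1 + z^2)


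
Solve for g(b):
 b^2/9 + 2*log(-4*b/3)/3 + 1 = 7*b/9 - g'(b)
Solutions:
 g(b) = C1 - b^3/27 + 7*b^2/18 - 2*b*log(-b)/3 + b*(-2*log(2) - 1/3 + 2*log(6)/3)


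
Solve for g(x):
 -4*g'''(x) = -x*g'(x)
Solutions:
 g(x) = C1 + Integral(C2*airyai(2^(1/3)*x/2) + C3*airybi(2^(1/3)*x/2), x)


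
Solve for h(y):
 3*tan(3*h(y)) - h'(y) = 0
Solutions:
 h(y) = -asin(C1*exp(9*y))/3 + pi/3
 h(y) = asin(C1*exp(9*y))/3


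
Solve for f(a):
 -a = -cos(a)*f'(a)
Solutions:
 f(a) = C1 + Integral(a/cos(a), a)


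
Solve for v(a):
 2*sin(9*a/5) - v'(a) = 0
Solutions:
 v(a) = C1 - 10*cos(9*a/5)/9


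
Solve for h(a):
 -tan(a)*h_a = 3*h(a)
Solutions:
 h(a) = C1/sin(a)^3


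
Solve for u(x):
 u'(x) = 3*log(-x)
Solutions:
 u(x) = C1 + 3*x*log(-x) - 3*x


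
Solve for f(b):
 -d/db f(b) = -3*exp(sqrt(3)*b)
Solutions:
 f(b) = C1 + sqrt(3)*exp(sqrt(3)*b)


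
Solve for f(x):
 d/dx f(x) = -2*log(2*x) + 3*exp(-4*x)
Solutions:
 f(x) = C1 - 2*x*log(x) + 2*x*(1 - log(2)) - 3*exp(-4*x)/4


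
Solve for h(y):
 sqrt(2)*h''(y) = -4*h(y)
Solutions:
 h(y) = C1*sin(2^(3/4)*y) + C2*cos(2^(3/4)*y)


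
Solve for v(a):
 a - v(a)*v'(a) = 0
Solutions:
 v(a) = -sqrt(C1 + a^2)
 v(a) = sqrt(C1 + a^2)


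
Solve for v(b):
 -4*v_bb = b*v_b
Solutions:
 v(b) = C1 + C2*erf(sqrt(2)*b/4)


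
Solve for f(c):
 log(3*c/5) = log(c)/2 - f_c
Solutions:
 f(c) = C1 - c*log(c)/2 + c/2 + c*log(5/3)


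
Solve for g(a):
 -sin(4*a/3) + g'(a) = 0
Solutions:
 g(a) = C1 - 3*cos(4*a/3)/4


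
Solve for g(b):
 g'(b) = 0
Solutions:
 g(b) = C1


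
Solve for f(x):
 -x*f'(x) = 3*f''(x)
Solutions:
 f(x) = C1 + C2*erf(sqrt(6)*x/6)


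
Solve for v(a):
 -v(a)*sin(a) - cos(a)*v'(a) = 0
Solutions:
 v(a) = C1*cos(a)


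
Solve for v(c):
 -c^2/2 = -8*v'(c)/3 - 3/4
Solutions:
 v(c) = C1 + c^3/16 - 9*c/32


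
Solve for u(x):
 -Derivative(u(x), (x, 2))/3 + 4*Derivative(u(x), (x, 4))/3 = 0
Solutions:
 u(x) = C1 + C2*x + C3*exp(-x/2) + C4*exp(x/2)


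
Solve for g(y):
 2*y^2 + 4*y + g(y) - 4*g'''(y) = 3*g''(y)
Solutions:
 g(y) = C1*exp(-y*((4*sqrt(3) + 7)^(-1/3) + 2 + (4*sqrt(3) + 7)^(1/3))/8)*sin(sqrt(3)*y*(-(4*sqrt(3) + 7)^(1/3) + (4*sqrt(3) + 7)^(-1/3))/8) + C2*exp(-y*((4*sqrt(3) + 7)^(-1/3) + 2 + (4*sqrt(3) + 7)^(1/3))/8)*cos(sqrt(3)*y*(-(4*sqrt(3) + 7)^(1/3) + (4*sqrt(3) + 7)^(-1/3))/8) + C3*exp(y*(-1 + (4*sqrt(3) + 7)^(-1/3) + (4*sqrt(3) + 7)^(1/3))/4) - 2*y^2 - 4*y - 12


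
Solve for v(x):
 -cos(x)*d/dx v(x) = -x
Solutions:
 v(x) = C1 + Integral(x/cos(x), x)


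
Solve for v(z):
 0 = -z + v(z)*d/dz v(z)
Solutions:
 v(z) = -sqrt(C1 + z^2)
 v(z) = sqrt(C1 + z^2)


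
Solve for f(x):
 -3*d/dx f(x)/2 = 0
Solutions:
 f(x) = C1


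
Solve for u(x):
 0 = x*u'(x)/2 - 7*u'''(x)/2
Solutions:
 u(x) = C1 + Integral(C2*airyai(7^(2/3)*x/7) + C3*airybi(7^(2/3)*x/7), x)


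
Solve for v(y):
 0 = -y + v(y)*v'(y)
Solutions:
 v(y) = -sqrt(C1 + y^2)
 v(y) = sqrt(C1 + y^2)


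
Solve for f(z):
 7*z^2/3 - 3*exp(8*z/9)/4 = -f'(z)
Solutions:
 f(z) = C1 - 7*z^3/9 + 27*exp(8*z/9)/32


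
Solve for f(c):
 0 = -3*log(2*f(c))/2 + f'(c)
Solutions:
 -2*Integral(1/(log(_y) + log(2)), (_y, f(c)))/3 = C1 - c


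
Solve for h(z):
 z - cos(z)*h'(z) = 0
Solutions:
 h(z) = C1 + Integral(z/cos(z), z)


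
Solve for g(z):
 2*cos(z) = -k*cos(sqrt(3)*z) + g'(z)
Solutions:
 g(z) = C1 + sqrt(3)*k*sin(sqrt(3)*z)/3 + 2*sin(z)


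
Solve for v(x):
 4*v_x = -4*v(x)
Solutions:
 v(x) = C1*exp(-x)


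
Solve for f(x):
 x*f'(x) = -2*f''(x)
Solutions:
 f(x) = C1 + C2*erf(x/2)


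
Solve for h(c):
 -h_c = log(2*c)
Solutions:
 h(c) = C1 - c*log(c) - c*log(2) + c


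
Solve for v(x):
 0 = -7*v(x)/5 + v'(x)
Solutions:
 v(x) = C1*exp(7*x/5)


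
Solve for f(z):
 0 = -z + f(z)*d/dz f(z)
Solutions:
 f(z) = -sqrt(C1 + z^2)
 f(z) = sqrt(C1 + z^2)


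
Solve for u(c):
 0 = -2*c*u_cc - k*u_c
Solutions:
 u(c) = C1 + c^(1 - re(k)/2)*(C2*sin(log(c)*Abs(im(k))/2) + C3*cos(log(c)*im(k)/2))


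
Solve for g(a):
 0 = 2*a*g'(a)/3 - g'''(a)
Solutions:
 g(a) = C1 + Integral(C2*airyai(2^(1/3)*3^(2/3)*a/3) + C3*airybi(2^(1/3)*3^(2/3)*a/3), a)


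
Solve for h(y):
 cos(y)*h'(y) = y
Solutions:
 h(y) = C1 + Integral(y/cos(y), y)


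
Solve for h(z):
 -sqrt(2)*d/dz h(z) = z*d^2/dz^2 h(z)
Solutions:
 h(z) = C1 + C2*z^(1 - sqrt(2))


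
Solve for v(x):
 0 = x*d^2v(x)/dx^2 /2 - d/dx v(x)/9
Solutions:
 v(x) = C1 + C2*x^(11/9)


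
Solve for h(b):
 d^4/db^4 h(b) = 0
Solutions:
 h(b) = C1 + C2*b + C3*b^2 + C4*b^3


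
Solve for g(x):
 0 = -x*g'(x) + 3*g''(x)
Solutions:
 g(x) = C1 + C2*erfi(sqrt(6)*x/6)
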